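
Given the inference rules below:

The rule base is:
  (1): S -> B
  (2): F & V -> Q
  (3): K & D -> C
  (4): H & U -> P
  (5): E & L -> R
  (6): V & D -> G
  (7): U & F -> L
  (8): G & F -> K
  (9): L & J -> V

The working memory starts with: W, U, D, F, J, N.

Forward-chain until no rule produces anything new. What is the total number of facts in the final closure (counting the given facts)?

12

Round 1: (7) [U & F -> L]. Adds L.
Round 2: (9) [L & J -> V]. Adds V.
Round 3: (2) [F & V -> Q]; (6) [V & D -> G]. Adds Q, G.
Round 4: (8) [G & F -> K]. Adds K.
Round 5: (3) [K & D -> C]. Adds C.
Closure: {C, D, F, G, J, K, L, N, Q, U, V, W} — 12 facts.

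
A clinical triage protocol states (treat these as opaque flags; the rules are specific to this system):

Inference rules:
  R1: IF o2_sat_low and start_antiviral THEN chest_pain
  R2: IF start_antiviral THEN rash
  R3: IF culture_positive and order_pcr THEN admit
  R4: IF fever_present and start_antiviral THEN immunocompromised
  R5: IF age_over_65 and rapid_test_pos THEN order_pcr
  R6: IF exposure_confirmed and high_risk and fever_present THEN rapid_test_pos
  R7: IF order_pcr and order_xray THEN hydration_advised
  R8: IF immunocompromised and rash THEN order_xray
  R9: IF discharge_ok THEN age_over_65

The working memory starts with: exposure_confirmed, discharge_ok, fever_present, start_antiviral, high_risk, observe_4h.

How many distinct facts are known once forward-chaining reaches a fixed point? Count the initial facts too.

13

Round 1 fires R2, R4, R6, R9, giving rash, immunocompromised, rapid_test_pos, age_over_65.
Round 2 fires R5, R8, giving order_pcr, order_xray.
Round 3 fires R7, giving hydration_advised.
Closure: {age_over_65, discharge_ok, exposure_confirmed, fever_present, high_risk, hydration_advised, immunocompromised, observe_4h, order_pcr, order_xray, rapid_test_pos, rash, start_antiviral} — 13 facts.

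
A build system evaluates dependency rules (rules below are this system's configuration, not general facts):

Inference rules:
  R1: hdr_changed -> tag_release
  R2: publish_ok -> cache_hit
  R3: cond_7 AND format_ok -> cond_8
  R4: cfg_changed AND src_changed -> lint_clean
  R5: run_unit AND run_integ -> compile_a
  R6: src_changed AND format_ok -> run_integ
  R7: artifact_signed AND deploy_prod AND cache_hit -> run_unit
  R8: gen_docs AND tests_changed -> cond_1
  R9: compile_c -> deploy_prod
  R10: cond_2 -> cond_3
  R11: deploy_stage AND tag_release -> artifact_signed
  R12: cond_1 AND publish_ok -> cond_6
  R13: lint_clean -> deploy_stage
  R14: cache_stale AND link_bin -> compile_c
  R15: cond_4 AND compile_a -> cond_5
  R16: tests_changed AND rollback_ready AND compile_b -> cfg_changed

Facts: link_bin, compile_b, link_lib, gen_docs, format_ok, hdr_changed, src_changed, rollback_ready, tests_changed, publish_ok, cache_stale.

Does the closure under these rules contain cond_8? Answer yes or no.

no

Round 1: R1 [hdr_changed -> tag_release]; R2 [publish_ok -> cache_hit]; R6 [src_changed AND format_ok -> run_integ]; R8 [gen_docs AND tests_changed -> cond_1]; R14 [cache_stale AND link_bin -> compile_c]; R16 [tests_changed AND rollback_ready AND compile_b -> cfg_changed]. Adds tag_release, cache_hit, run_integ, cond_1, compile_c, cfg_changed.
Round 2: R4 [cfg_changed AND src_changed -> lint_clean]; R9 [compile_c -> deploy_prod]; R12 [cond_1 AND publish_ok -> cond_6]. Adds lint_clean, deploy_prod, cond_6.
Round 3: R13 [lint_clean -> deploy_stage]. Adds deploy_stage.
Round 4: R11 [deploy_stage AND tag_release -> artifact_signed]. Adds artifact_signed.
Round 5: R7 [artifact_signed AND deploy_prod AND cache_hit -> run_unit]. Adds run_unit.
Round 6: R5 [run_unit AND run_integ -> compile_a]. Adds compile_a.
Fixed point reached. cond_8 is concluded only by R3; R3 needs cond_7 (never derived).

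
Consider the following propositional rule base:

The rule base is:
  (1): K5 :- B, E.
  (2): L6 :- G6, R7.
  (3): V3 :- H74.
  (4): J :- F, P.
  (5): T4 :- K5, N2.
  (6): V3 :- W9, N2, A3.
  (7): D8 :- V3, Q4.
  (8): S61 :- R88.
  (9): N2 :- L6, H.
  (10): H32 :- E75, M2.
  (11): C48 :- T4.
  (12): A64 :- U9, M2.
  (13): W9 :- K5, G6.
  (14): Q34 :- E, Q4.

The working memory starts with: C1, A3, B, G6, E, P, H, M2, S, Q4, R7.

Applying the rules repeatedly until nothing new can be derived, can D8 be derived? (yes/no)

yes

Round 1: (1) [K5 :- B, E.]; (2) [L6 :- G6, R7.]; (14) [Q34 :- E, Q4.]. Adds K5, L6, Q34.
Round 2: (9) [N2 :- L6, H.]; (13) [W9 :- K5, G6.]. Adds N2, W9.
Round 3: (5) [T4 :- K5, N2.]; (6) [V3 :- W9, N2, A3.]. Adds T4, V3.
Round 4: (7) [D8 :- V3, Q4.]; (11) [C48 :- T4.]. Adds D8, C48.
D8 appears in round 4, so it is derivable.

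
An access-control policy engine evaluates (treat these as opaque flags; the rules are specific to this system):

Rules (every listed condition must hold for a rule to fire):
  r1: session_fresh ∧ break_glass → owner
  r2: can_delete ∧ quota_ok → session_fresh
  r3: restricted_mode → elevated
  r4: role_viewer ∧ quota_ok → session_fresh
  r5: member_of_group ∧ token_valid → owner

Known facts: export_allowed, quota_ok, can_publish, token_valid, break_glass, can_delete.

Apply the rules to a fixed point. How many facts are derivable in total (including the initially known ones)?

8

Round 1: r2 [can_delete ∧ quota_ok → session_fresh]. Adds session_fresh.
Round 2: r1 [session_fresh ∧ break_glass → owner]. Adds owner.
Closure: {break_glass, can_delete, can_publish, export_allowed, owner, quota_ok, session_fresh, token_valid} — 8 facts.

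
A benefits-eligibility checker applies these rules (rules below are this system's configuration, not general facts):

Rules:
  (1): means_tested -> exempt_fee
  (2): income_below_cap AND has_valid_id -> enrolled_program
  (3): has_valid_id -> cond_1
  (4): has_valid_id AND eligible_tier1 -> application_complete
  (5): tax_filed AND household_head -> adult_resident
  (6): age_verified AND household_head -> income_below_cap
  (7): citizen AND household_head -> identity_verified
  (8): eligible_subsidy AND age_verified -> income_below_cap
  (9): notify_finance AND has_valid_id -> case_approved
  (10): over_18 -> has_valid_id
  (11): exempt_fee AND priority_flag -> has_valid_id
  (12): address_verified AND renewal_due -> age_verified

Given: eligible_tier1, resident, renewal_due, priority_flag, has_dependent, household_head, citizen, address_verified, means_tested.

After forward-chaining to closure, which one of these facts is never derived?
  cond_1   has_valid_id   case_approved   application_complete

[1] (1) [means_tested -> exempt_fee]; (7) [citizen AND household_head -> identity_verified]; (12) [address_verified AND renewal_due -> age_verified]. ⇒ new: exempt_fee, identity_verified, age_verified.
[2] (6) [age_verified AND household_head -> income_below_cap]; (11) [exempt_fee AND priority_flag -> has_valid_id]. ⇒ new: income_below_cap, has_valid_id.
[3] (2) [income_below_cap AND has_valid_id -> enrolled_program]; (3) [has_valid_id -> cond_1]; (4) [has_valid_id AND eligible_tier1 -> application_complete]. ⇒ new: enrolled_program, cond_1, application_complete.
Derived: has_valid_id (round 2), application_complete (round 3), cond_1 (round 3). case_approved never appears in any round.

case_approved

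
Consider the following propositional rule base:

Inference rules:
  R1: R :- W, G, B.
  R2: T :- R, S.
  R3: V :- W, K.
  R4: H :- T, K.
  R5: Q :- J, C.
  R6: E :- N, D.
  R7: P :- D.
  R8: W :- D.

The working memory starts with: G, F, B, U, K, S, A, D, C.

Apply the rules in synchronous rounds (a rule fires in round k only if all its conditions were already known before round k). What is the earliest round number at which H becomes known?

4

[1] R7 [P :- D.]; R8 [W :- D.]. ⇒ new: P, W.
[2] R1 [R :- W, G, B.]; R3 [V :- W, K.]. ⇒ new: R, V.
[3] R2 [T :- R, S.]. ⇒ new: T.
[4] R4 [H :- T, K.]. ⇒ new: H.
H first appears in round 4.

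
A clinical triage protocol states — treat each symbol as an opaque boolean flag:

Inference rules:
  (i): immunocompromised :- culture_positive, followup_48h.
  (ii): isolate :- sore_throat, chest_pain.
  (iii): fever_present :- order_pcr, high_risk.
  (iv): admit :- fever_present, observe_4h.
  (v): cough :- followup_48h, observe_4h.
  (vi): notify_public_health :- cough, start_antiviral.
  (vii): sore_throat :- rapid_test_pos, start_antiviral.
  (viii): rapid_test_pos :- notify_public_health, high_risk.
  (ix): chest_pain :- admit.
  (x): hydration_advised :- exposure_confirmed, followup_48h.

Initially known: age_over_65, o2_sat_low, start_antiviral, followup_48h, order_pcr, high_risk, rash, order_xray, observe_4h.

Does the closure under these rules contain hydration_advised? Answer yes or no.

no

Round 1 fires (iii), (v), giving fever_present, cough.
Round 2 fires (iv), (vi), giving admit, notify_public_health.
Round 3 fires (viii), (ix), giving rapid_test_pos, chest_pain.
Round 4 fires (vii), giving sore_throat.
Round 5 fires (ii), giving isolate.
Fixed point reached. hydration_advised is concluded only by (x); (x) needs exposure_confirmed (never derived).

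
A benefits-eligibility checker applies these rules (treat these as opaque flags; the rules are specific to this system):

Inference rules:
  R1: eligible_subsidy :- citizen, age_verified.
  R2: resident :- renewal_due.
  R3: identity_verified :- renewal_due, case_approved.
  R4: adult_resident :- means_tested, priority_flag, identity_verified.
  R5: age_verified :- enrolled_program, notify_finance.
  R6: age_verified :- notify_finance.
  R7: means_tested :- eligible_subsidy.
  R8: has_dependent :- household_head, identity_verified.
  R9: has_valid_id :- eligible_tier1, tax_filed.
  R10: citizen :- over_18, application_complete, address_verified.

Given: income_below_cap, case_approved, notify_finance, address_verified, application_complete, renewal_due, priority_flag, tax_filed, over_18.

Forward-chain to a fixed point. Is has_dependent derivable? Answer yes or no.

no

Round 1 — R2, R3, R6, R10, derive resident, identity_verified, age_verified, citizen.
Round 2 — R1, derive eligible_subsidy.
Round 3 — R7, derive means_tested.
Round 4 — R4, derive adult_resident.
Fixed point reached. has_dependent is concluded only by R8; R8 needs household_head (never derived).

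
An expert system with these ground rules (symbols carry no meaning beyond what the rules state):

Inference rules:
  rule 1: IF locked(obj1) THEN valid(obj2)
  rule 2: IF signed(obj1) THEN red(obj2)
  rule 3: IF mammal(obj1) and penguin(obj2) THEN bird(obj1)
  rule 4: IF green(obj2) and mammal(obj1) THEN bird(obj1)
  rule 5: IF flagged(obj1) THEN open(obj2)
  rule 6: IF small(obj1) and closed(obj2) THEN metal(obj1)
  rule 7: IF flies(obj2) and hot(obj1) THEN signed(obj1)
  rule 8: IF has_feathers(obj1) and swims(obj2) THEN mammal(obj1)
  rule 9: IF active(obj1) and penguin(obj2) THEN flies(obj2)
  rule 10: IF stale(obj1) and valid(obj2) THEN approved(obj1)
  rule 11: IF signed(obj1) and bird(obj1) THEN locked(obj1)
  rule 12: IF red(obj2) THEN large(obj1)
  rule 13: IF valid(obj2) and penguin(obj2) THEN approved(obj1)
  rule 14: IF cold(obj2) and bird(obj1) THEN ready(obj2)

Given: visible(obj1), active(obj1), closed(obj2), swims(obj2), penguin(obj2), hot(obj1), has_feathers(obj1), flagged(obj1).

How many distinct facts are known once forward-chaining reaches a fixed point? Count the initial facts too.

Round 1 — rule 5, rule 8, rule 9, derive open(obj2), mammal(obj1), flies(obj2).
Round 2 — rule 3, rule 7, derive bird(obj1), signed(obj1).
Round 3 — rule 2, rule 11, derive red(obj2), locked(obj1).
Round 4 — rule 1, rule 12, derive valid(obj2), large(obj1).
Round 5 — rule 13, derive approved(obj1).
Closure: {active(obj1), approved(obj1), bird(obj1), closed(obj2), flagged(obj1), flies(obj2), has_feathers(obj1), hot(obj1), large(obj1), locked(obj1), mammal(obj1), open(obj2), penguin(obj2), red(obj2), signed(obj1), swims(obj2), valid(obj2), visible(obj1)} — 18 facts.

18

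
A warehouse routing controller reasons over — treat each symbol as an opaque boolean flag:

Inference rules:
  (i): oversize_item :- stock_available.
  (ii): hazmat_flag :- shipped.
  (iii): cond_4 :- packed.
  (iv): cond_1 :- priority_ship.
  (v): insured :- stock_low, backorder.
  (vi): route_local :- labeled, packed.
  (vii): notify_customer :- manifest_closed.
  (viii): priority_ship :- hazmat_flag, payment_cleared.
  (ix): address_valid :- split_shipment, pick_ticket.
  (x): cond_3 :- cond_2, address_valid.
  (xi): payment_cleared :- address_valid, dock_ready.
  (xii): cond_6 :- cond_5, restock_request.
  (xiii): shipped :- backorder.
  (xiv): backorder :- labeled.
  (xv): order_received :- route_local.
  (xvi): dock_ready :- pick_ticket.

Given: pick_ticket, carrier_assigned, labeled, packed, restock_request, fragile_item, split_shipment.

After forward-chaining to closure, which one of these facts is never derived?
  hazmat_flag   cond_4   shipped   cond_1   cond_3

Round 1 fires (iii), (vi), (ix), (xiv), (xvi), giving cond_4, route_local, address_valid, backorder, dock_ready.
Round 2 fires (xi), (xiii), (xv), giving payment_cleared, shipped, order_received.
Round 3 fires (ii), giving hazmat_flag.
Round 4 fires (viii), giving priority_ship.
Round 5 fires (iv), giving cond_1.
Derived: cond_1 (round 5), hazmat_flag (round 3), shipped (round 2), cond_4 (round 1). cond_3 never appears in any round.

cond_3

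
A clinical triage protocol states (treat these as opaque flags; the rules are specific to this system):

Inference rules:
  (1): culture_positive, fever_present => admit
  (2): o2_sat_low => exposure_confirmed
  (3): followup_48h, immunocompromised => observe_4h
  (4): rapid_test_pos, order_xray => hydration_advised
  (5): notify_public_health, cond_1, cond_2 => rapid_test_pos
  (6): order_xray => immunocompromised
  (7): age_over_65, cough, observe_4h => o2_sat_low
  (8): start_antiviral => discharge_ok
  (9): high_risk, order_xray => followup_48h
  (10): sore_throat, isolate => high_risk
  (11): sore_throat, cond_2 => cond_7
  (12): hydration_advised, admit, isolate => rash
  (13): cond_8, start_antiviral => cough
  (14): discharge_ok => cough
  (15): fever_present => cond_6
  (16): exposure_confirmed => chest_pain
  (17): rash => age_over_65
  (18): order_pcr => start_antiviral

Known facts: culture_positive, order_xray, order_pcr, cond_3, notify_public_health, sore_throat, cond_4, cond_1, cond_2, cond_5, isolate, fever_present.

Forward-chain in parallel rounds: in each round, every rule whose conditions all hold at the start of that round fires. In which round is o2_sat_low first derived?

5

Round 1: (1) [culture_positive, fever_present => admit]; (5) [notify_public_health, cond_1, cond_2 => rapid_test_pos]; (6) [order_xray => immunocompromised]; (10) [sore_throat, isolate => high_risk]; (11) [sore_throat, cond_2 => cond_7]; (15) [fever_present => cond_6]; (18) [order_pcr => start_antiviral]. New: admit, rapid_test_pos, immunocompromised, high_risk, cond_7, cond_6, start_antiviral.
Round 2: (4) [rapid_test_pos, order_xray => hydration_advised]; (8) [start_antiviral => discharge_ok]; (9) [high_risk, order_xray => followup_48h]. New: hydration_advised, discharge_ok, followup_48h.
Round 3: (3) [followup_48h, immunocompromised => observe_4h]; (12) [hydration_advised, admit, isolate => rash]; (14) [discharge_ok => cough]. New: observe_4h, rash, cough.
Round 4: (17) [rash => age_over_65]. New: age_over_65.
Round 5: (7) [age_over_65, cough, observe_4h => o2_sat_low]. New: o2_sat_low.
o2_sat_low first appears in round 5.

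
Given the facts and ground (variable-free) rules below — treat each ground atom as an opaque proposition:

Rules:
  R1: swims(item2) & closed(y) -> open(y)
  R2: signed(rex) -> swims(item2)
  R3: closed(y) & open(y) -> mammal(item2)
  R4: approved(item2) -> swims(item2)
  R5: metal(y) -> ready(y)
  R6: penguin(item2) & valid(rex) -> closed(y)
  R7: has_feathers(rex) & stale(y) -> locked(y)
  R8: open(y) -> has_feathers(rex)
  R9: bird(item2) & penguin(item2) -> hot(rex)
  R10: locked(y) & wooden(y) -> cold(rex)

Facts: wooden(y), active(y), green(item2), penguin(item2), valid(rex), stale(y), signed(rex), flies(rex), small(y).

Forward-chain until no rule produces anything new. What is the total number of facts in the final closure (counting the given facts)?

Round 1 — R2, R6, derive swims(item2), closed(y).
Round 2 — R1, derive open(y).
Round 3 — R3, R8, derive mammal(item2), has_feathers(rex).
Round 4 — R7, derive locked(y).
Round 5 — R10, derive cold(rex).
Closure: {active(y), closed(y), cold(rex), flies(rex), green(item2), has_feathers(rex), locked(y), mammal(item2), open(y), penguin(item2), signed(rex), small(y), stale(y), swims(item2), valid(rex), wooden(y)} — 16 facts.

16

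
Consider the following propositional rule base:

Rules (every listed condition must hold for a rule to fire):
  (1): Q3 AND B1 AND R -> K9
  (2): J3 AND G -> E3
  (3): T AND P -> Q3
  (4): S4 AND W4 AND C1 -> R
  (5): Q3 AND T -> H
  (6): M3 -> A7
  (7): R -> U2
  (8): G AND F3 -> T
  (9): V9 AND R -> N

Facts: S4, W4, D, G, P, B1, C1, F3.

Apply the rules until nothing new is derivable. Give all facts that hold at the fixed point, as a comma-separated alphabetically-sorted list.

Round 1 — (4), (8), derive R, T.
Round 2 — (3), (7), derive Q3, U2.
Round 3 — (1), (5), derive K9, H.

B1, C1, D, F3, G, H, K9, P, Q3, R, S4, T, U2, W4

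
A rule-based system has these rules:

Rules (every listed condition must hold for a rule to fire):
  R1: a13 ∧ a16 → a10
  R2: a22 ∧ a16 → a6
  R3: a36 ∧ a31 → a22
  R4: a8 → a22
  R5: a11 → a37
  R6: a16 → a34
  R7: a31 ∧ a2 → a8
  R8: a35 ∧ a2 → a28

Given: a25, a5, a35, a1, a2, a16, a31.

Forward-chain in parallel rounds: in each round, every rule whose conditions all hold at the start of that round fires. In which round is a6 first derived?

[1] R6 [a16 → a34]; R7 [a31 ∧ a2 → a8]; R8 [a35 ∧ a2 → a28]. ⇒ new: a34, a8, a28.
[2] R4 [a8 → a22]. ⇒ new: a22.
[3] R2 [a22 ∧ a16 → a6]. ⇒ new: a6.
a6 first appears in round 3.

3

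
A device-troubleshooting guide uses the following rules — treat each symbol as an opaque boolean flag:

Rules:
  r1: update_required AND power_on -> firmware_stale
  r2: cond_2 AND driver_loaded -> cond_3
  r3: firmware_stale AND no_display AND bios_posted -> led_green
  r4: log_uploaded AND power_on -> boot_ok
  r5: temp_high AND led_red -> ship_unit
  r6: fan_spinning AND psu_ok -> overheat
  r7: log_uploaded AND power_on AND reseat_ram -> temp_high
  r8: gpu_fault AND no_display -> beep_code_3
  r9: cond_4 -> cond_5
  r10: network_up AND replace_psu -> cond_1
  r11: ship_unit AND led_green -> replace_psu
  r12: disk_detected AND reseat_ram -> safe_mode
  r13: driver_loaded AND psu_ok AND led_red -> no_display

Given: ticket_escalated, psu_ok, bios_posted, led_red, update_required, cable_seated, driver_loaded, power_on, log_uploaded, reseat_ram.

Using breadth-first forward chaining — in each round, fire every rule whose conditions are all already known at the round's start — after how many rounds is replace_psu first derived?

Round 1 — r1, r4, r7, r13, derive firmware_stale, boot_ok, temp_high, no_display.
Round 2 — r3, r5, derive led_green, ship_unit.
Round 3 — r11, derive replace_psu.
replace_psu first appears in round 3.

3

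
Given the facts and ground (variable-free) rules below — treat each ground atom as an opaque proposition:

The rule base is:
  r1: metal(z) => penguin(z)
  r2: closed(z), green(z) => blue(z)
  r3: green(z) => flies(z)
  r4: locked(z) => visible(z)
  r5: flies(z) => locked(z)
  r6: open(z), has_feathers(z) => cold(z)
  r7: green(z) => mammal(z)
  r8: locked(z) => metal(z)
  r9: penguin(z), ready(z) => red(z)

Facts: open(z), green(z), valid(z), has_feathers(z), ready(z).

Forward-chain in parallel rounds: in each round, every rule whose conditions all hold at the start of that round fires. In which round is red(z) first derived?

Round 1 — r3, r6, r7, derive flies(z), cold(z), mammal(z).
Round 2 — r5, derive locked(z).
Round 3 — r4, r8, derive visible(z), metal(z).
Round 4 — r1, derive penguin(z).
Round 5 — r9, derive red(z).
red(z) first appears in round 5.

5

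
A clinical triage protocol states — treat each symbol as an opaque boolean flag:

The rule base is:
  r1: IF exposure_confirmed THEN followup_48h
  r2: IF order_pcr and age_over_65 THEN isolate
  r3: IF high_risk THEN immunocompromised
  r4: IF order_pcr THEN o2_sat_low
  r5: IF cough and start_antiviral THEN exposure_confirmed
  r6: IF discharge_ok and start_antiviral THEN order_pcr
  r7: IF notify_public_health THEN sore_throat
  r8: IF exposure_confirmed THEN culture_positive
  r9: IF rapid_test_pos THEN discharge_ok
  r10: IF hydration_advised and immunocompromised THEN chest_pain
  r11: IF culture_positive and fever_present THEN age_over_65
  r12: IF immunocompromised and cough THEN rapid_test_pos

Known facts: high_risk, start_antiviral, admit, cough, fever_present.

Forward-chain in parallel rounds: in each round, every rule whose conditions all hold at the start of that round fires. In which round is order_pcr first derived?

Round 1 — r3, r5, derive immunocompromised, exposure_confirmed.
Round 2 — r1, r8, r12, derive followup_48h, culture_positive, rapid_test_pos.
Round 3 — r9, r11, derive discharge_ok, age_over_65.
Round 4 — r6, derive order_pcr.
order_pcr first appears in round 4.

4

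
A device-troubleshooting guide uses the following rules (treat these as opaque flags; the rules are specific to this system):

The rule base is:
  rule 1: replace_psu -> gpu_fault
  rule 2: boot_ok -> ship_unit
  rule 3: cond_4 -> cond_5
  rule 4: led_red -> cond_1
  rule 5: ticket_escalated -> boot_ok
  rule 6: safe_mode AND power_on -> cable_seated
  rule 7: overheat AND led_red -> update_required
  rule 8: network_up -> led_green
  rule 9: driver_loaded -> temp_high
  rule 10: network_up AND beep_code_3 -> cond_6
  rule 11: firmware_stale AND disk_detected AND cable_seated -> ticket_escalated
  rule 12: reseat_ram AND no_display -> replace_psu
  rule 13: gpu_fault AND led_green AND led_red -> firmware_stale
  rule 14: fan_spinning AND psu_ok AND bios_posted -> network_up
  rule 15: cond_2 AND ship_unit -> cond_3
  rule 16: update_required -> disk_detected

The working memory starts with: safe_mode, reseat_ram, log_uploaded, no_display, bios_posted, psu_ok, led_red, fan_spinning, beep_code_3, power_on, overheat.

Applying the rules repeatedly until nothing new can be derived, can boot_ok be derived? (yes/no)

Round 1 fires rule 4, rule 6, rule 7, rule 12, rule 14, giving cond_1, cable_seated, update_required, replace_psu, network_up.
Round 2 fires rule 1, rule 8, rule 10, rule 16, giving gpu_fault, led_green, cond_6, disk_detected.
Round 3 fires rule 13, giving firmware_stale.
Round 4 fires rule 11, giving ticket_escalated.
Round 5 fires rule 5, giving boot_ok.
Round 6 fires rule 2, giving ship_unit.
boot_ok appears in round 5, so it is derivable.

yes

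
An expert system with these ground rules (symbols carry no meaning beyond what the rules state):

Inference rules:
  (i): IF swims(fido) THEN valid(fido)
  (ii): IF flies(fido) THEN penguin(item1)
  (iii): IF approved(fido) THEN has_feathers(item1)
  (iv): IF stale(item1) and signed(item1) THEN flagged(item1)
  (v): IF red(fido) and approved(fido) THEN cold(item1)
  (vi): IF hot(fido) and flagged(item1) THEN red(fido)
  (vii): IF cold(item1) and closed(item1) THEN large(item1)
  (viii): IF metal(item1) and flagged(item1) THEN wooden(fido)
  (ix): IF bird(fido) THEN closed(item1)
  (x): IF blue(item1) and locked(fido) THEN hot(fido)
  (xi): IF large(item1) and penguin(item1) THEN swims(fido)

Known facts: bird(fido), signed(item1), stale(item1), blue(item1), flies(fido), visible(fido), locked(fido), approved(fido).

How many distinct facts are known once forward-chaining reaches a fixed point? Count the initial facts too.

[1] (ii) [IF flies(fido) THEN penguin(item1)]; (iii) [IF approved(fido) THEN has_feathers(item1)]; (iv) [IF stale(item1) and signed(item1) THEN flagged(item1)]; (ix) [IF bird(fido) THEN closed(item1)]; (x) [IF blue(item1) and locked(fido) THEN hot(fido)]. ⇒ new: penguin(item1), has_feathers(item1), flagged(item1), closed(item1), hot(fido).
[2] (vi) [IF hot(fido) and flagged(item1) THEN red(fido)]. ⇒ new: red(fido).
[3] (v) [IF red(fido) and approved(fido) THEN cold(item1)]. ⇒ new: cold(item1).
[4] (vii) [IF cold(item1) and closed(item1) THEN large(item1)]. ⇒ new: large(item1).
[5] (xi) [IF large(item1) and penguin(item1) THEN swims(fido)]. ⇒ new: swims(fido).
[6] (i) [IF swims(fido) THEN valid(fido)]. ⇒ new: valid(fido).
Closure: {approved(fido), bird(fido), blue(item1), closed(item1), cold(item1), flagged(item1), flies(fido), has_feathers(item1), hot(fido), large(item1), locked(fido), penguin(item1), red(fido), signed(item1), stale(item1), swims(fido), valid(fido), visible(fido)} — 18 facts.

18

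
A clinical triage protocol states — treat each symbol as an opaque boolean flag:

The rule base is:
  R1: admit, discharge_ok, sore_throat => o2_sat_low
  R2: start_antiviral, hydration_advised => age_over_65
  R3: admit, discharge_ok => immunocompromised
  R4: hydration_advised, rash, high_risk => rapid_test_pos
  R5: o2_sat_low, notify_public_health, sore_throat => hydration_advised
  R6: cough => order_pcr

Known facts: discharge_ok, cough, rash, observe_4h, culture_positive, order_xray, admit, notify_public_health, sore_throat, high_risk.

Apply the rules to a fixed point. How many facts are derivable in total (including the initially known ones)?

15

Round 1: R1 [admit, discharge_ok, sore_throat => o2_sat_low]; R3 [admit, discharge_ok => immunocompromised]; R6 [cough => order_pcr]. New: o2_sat_low, immunocompromised, order_pcr.
Round 2: R5 [o2_sat_low, notify_public_health, sore_throat => hydration_advised]. New: hydration_advised.
Round 3: R4 [hydration_advised, rash, high_risk => rapid_test_pos]. New: rapid_test_pos.
Closure: {admit, cough, culture_positive, discharge_ok, high_risk, hydration_advised, immunocompromised, notify_public_health, o2_sat_low, observe_4h, order_pcr, order_xray, rapid_test_pos, rash, sore_throat} — 15 facts.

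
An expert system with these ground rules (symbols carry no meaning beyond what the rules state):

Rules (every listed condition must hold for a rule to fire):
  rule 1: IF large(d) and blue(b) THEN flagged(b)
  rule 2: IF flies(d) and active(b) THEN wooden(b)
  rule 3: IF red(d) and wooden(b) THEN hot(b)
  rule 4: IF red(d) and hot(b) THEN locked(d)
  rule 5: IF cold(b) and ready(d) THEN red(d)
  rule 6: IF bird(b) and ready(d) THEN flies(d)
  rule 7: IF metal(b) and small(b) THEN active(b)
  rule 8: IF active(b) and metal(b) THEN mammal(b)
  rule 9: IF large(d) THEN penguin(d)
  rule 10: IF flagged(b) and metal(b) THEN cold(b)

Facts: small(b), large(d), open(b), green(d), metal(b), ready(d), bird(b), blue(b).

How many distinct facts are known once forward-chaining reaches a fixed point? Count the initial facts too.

Round 1: rule 1 [IF large(d) and blue(b) THEN flagged(b)]; rule 6 [IF bird(b) and ready(d) THEN flies(d)]; rule 7 [IF metal(b) and small(b) THEN active(b)]; rule 9 [IF large(d) THEN penguin(d)]. Adds flagged(b), flies(d), active(b), penguin(d).
Round 2: rule 2 [IF flies(d) and active(b) THEN wooden(b)]; rule 8 [IF active(b) and metal(b) THEN mammal(b)]; rule 10 [IF flagged(b) and metal(b) THEN cold(b)]. Adds wooden(b), mammal(b), cold(b).
Round 3: rule 5 [IF cold(b) and ready(d) THEN red(d)]. Adds red(d).
Round 4: rule 3 [IF red(d) and wooden(b) THEN hot(b)]. Adds hot(b).
Round 5: rule 4 [IF red(d) and hot(b) THEN locked(d)]. Adds locked(d).
Closure: {active(b), bird(b), blue(b), cold(b), flagged(b), flies(d), green(d), hot(b), large(d), locked(d), mammal(b), metal(b), open(b), penguin(d), ready(d), red(d), small(b), wooden(b)} — 18 facts.

18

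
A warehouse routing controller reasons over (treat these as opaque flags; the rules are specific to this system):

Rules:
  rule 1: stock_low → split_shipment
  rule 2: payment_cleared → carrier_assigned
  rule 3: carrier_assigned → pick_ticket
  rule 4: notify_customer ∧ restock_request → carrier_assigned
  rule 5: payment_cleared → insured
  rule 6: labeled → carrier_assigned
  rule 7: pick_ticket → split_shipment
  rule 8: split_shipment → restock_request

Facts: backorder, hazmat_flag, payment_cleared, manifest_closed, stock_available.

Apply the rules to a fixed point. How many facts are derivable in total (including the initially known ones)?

10

Round 1 — rule 2, rule 5, derive carrier_assigned, insured.
Round 2 — rule 3, derive pick_ticket.
Round 3 — rule 7, derive split_shipment.
Round 4 — rule 8, derive restock_request.
Closure: {backorder, carrier_assigned, hazmat_flag, insured, manifest_closed, payment_cleared, pick_ticket, restock_request, split_shipment, stock_available} — 10 facts.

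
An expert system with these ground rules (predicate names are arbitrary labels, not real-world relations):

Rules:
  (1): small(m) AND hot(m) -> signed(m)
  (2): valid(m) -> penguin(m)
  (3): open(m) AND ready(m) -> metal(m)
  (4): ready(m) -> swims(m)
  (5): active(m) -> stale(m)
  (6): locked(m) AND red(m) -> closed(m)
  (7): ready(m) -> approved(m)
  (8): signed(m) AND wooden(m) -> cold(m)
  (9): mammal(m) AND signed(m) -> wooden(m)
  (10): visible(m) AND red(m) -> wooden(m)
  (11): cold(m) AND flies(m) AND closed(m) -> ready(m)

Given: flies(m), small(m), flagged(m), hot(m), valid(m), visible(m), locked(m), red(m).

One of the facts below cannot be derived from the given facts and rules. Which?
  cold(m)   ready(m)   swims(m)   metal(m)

[1] (1) [small(m) AND hot(m) -> signed(m)]; (2) [valid(m) -> penguin(m)]; (6) [locked(m) AND red(m) -> closed(m)]; (10) [visible(m) AND red(m) -> wooden(m)]. ⇒ new: signed(m), penguin(m), closed(m), wooden(m).
[2] (8) [signed(m) AND wooden(m) -> cold(m)]. ⇒ new: cold(m).
[3] (11) [cold(m) AND flies(m) AND closed(m) -> ready(m)]. ⇒ new: ready(m).
[4] (4) [ready(m) -> swims(m)]; (7) [ready(m) -> approved(m)]. ⇒ new: swims(m), approved(m).
Derived: cold(m) (round 2), swims(m) (round 4), ready(m) (round 3). metal(m) never appears in any round.

metal(m)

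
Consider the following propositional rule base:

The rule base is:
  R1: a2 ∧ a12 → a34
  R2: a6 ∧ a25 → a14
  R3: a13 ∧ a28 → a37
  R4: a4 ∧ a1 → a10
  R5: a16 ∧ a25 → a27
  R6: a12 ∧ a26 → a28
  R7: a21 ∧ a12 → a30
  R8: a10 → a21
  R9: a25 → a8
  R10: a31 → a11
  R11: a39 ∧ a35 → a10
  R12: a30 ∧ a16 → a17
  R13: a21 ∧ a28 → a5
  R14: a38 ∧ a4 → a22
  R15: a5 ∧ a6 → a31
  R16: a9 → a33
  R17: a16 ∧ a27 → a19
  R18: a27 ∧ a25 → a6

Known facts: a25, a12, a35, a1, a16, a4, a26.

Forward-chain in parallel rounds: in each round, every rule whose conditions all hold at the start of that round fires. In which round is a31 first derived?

Round 1: R4 [a4 ∧ a1 → a10]; R5 [a16 ∧ a25 → a27]; R6 [a12 ∧ a26 → a28]; R9 [a25 → a8]. Adds a10, a27, a28, a8.
Round 2: R8 [a10 → a21]; R17 [a16 ∧ a27 → a19]; R18 [a27 ∧ a25 → a6]. Adds a21, a19, a6.
Round 3: R2 [a6 ∧ a25 → a14]; R7 [a21 ∧ a12 → a30]; R13 [a21 ∧ a28 → a5]. Adds a14, a30, a5.
Round 4: R12 [a30 ∧ a16 → a17]; R15 [a5 ∧ a6 → a31]. Adds a17, a31.
a31 first appears in round 4.

4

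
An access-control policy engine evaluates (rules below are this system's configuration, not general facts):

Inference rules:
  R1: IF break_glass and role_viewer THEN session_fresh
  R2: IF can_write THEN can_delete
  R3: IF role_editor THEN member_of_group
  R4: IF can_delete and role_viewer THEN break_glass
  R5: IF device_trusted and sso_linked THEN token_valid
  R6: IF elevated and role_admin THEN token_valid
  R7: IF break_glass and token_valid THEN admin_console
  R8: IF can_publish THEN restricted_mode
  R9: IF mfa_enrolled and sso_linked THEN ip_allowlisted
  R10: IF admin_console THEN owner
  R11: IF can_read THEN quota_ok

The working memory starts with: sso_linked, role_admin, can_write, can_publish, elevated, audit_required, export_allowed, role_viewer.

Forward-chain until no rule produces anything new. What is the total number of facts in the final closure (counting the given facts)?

15

[1] R2 [IF can_write THEN can_delete]; R6 [IF elevated and role_admin THEN token_valid]; R8 [IF can_publish THEN restricted_mode]. ⇒ new: can_delete, token_valid, restricted_mode.
[2] R4 [IF can_delete and role_viewer THEN break_glass]. ⇒ new: break_glass.
[3] R1 [IF break_glass and role_viewer THEN session_fresh]; R7 [IF break_glass and token_valid THEN admin_console]. ⇒ new: session_fresh, admin_console.
[4] R10 [IF admin_console THEN owner]. ⇒ new: owner.
Closure: {admin_console, audit_required, break_glass, can_delete, can_publish, can_write, elevated, export_allowed, owner, restricted_mode, role_admin, role_viewer, session_fresh, sso_linked, token_valid} — 15 facts.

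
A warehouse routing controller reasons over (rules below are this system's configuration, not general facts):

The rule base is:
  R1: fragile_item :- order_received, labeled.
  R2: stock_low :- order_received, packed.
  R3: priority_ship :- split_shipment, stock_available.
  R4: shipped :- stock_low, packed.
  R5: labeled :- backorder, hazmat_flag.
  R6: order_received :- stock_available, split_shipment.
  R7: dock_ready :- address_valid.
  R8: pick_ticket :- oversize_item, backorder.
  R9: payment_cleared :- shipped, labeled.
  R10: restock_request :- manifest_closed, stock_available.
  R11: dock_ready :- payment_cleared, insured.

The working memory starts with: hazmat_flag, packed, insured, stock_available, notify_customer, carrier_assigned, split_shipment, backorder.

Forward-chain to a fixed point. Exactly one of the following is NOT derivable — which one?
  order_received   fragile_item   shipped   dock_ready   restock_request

restock_request

Round 1 fires R3, R5, R6, giving priority_ship, labeled, order_received.
Round 2 fires R1, R2, giving fragile_item, stock_low.
Round 3 fires R4, giving shipped.
Round 4 fires R9, giving payment_cleared.
Round 5 fires R11, giving dock_ready.
Derived: order_received (round 1), shipped (round 3), dock_ready (round 5), fragile_item (round 2). restock_request never appears in any round.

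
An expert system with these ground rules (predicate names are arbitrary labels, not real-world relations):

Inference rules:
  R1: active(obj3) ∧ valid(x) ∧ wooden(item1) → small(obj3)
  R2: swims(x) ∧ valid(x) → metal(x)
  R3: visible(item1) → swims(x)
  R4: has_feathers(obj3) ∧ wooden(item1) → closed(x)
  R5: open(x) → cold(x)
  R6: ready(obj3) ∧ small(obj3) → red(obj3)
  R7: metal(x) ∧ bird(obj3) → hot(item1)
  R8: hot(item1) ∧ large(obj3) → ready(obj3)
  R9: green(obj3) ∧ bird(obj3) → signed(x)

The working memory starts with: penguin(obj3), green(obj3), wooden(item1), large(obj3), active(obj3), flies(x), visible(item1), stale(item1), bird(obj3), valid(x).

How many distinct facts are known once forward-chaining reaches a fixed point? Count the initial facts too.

Round 1 — R1, R3, R9, derive small(obj3), swims(x), signed(x).
Round 2 — R2, derive metal(x).
Round 3 — R7, derive hot(item1).
Round 4 — R8, derive ready(obj3).
Round 5 — R6, derive red(obj3).
Closure: {active(obj3), bird(obj3), flies(x), green(obj3), hot(item1), large(obj3), metal(x), penguin(obj3), ready(obj3), red(obj3), signed(x), small(obj3), stale(item1), swims(x), valid(x), visible(item1), wooden(item1)} — 17 facts.

17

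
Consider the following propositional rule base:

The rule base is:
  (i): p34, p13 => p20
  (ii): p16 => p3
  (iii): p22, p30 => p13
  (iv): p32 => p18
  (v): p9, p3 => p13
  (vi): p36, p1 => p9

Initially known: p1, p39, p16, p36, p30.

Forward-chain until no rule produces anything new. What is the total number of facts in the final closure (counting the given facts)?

[1] (ii) [p16 => p3]; (vi) [p36, p1 => p9]. ⇒ new: p3, p9.
[2] (v) [p9, p3 => p13]. ⇒ new: p13.
Closure: {p1, p13, p16, p3, p30, p36, p39, p9} — 8 facts.

8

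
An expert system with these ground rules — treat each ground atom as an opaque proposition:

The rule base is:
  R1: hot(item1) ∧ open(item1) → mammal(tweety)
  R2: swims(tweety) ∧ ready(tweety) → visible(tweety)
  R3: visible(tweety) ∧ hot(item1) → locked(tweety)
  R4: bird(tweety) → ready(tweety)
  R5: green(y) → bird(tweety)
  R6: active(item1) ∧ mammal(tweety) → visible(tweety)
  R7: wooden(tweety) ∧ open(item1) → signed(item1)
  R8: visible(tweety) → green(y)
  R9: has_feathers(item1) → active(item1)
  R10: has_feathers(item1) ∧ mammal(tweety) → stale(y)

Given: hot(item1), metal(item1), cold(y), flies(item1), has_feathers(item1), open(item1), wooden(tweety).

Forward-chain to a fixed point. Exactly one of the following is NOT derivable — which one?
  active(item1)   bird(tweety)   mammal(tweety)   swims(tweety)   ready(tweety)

Round 1: R1 [hot(item1) ∧ open(item1) → mammal(tweety)]; R7 [wooden(tweety) ∧ open(item1) → signed(item1)]; R9 [has_feathers(item1) → active(item1)]. Adds mammal(tweety), signed(item1), active(item1).
Round 2: R6 [active(item1) ∧ mammal(tweety) → visible(tweety)]; R10 [has_feathers(item1) ∧ mammal(tweety) → stale(y)]. Adds visible(tweety), stale(y).
Round 3: R3 [visible(tweety) ∧ hot(item1) → locked(tweety)]; R8 [visible(tweety) → green(y)]. Adds locked(tweety), green(y).
Round 4: R5 [green(y) → bird(tweety)]. Adds bird(tweety).
Round 5: R4 [bird(tweety) → ready(tweety)]. Adds ready(tweety).
Derived: mammal(tweety) (round 1), bird(tweety) (round 4), ready(tweety) (round 5), active(item1) (round 1). swims(tweety) never appears in any round.

swims(tweety)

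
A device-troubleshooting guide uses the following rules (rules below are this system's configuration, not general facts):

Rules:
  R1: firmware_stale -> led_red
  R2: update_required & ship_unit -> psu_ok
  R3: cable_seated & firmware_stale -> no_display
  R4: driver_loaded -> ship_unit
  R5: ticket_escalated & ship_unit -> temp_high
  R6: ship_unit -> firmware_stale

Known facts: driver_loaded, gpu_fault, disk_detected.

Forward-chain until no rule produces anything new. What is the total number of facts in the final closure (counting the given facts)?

6

[1] R4 [driver_loaded -> ship_unit]. ⇒ new: ship_unit.
[2] R6 [ship_unit -> firmware_stale]. ⇒ new: firmware_stale.
[3] R1 [firmware_stale -> led_red]. ⇒ new: led_red.
Closure: {disk_detected, driver_loaded, firmware_stale, gpu_fault, led_red, ship_unit} — 6 facts.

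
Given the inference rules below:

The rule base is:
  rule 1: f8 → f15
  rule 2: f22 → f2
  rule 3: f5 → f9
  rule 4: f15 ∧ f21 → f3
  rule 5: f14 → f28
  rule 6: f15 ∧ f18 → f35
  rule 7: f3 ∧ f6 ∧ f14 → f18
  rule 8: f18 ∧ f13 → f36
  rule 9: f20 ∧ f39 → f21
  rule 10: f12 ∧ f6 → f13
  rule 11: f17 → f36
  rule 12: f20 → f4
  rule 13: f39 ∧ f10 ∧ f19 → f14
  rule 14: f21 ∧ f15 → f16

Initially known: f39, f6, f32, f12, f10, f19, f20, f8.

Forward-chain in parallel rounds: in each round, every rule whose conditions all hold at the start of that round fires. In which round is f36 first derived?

Round 1 — rule 1, rule 9, rule 10, rule 12, rule 13, derive f15, f21, f13, f4, f14.
Round 2 — rule 4, rule 5, rule 14, derive f3, f28, f16.
Round 3 — rule 7, derive f18.
Round 4 — rule 6, rule 8, derive f35, f36.
f36 first appears in round 4.

4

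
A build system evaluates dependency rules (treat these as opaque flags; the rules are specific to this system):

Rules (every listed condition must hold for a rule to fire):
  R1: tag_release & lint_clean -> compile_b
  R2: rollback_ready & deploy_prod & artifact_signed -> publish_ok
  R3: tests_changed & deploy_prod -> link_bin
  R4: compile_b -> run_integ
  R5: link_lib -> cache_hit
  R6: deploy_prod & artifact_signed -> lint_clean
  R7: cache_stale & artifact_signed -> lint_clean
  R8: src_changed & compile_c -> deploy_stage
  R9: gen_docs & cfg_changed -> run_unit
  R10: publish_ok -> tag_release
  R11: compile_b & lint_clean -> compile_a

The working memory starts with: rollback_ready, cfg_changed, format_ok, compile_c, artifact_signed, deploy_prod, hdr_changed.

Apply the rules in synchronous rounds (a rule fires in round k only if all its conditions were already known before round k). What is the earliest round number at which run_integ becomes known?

Round 1 — R2, R6, derive publish_ok, lint_clean.
Round 2 — R10, derive tag_release.
Round 3 — R1, derive compile_b.
Round 4 — R4, R11, derive run_integ, compile_a.
run_integ first appears in round 4.

4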